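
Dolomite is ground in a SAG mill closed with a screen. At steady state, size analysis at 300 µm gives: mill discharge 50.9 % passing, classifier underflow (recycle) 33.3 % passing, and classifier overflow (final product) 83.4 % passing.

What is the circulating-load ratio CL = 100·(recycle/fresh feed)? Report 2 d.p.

CL = 184.66 %

Balance %-passing 300 µm (r = R/F):
d + r·d = r·u + o → r(d−u) = o−d
r = (83.4 − 50.9)/(50.9 − 33.3) = 32.5/17.6 = 1.8466
CL = 100·r = 184.66 %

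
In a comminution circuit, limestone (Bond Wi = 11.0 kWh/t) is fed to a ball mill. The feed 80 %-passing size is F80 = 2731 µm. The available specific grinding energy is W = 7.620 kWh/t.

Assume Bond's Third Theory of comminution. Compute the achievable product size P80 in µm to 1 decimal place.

Bond:  W = 10 Wi (1/√P − 1/√F)
⇒ 1/√P80 = W/(10 Wi) + 1/√F80
  = 7.6200/(10·11.0) + 1/√2731 = 0.069273 + 0.019135 = 0.088408
P80 = (1/0.088408)² = 11.3112² = 127.94 µm

P80 = 127.9 µm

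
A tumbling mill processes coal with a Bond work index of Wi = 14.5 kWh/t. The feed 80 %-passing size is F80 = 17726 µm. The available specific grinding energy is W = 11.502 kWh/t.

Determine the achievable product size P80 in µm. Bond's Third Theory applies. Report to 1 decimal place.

P80 = 132.6 µm

Bond:  W = 10 Wi (1/√P − 1/√F)
P80^-0.5 = F80^-0.5 + W/(10 Wi)
  = 11.5020/(10·14.5) + 1/√17726 = 0.079324 + 0.007511 = 0.086835
P80 = (1/0.086835)² = 11.5161² = 132.62 µm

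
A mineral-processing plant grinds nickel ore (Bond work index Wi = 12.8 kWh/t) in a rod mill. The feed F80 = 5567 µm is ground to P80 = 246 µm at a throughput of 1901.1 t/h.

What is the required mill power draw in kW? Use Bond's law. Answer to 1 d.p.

P = 12253.4 kW

W = 10·Wi·[P80^(−½) − F80^(−½)]
W = 10·12.8·(1/√246 − 1/√5567) = 10·12.8·(0.050355) = 6.4454 kWh/t
P_mill = W·ṁ = 6.4454·1901.1 = 12253.4 kW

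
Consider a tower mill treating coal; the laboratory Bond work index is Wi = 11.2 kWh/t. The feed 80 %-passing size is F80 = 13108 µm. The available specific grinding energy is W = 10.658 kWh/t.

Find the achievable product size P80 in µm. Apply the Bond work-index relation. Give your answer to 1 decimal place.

W = 10 Wi / √P80 − 10 Wi / √F80
P80^-0.5 = F80^-0.5 + W/(10 Wi)
  = 10.6580/(10·11.2) + 1/√13108 = 0.095161 + 0.008734 = 0.103895
P80 = (1/0.103895)² = 9.6251² = 92.64 µm

P80 = 92.6 µm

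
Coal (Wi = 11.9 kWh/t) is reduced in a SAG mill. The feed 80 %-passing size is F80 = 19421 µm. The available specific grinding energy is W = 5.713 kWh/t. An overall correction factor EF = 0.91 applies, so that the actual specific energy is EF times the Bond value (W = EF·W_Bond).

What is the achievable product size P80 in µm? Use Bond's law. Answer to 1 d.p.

P80 = 278.4 µm

W = 10·Wi·(P80^(-½) − F80^(-½))
W_Bond = W / EF = 5.713 / 0.91 = 6.2780 kWh/t
P80^-0.5 = F80^-0.5 + W_Bond/(10 Wi)
  = 6.2780/(10·11.9) + 1/√19421 = 0.052756 + 0.007176 = 0.059932
P80 = (1/0.059932)² = 16.6855² = 278.41 µm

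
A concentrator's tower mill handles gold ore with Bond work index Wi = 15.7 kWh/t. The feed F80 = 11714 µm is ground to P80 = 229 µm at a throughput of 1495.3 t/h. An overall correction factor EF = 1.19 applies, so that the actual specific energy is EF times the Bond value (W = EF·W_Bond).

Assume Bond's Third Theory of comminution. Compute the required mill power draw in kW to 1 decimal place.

W = 10 Wi (P80^-0.5 − F80^-0.5)
W = 10·15.7·(1/√229 − 1/√11714) = 10·15.7·(0.056842) = 8.9243 kWh/t
W_actual = 1.19 × 8.9243 = 10.6199 kWh/t
Mill draw = 10.6199 × 1495.3 = 15879.9 kW

P = 15879.9 kW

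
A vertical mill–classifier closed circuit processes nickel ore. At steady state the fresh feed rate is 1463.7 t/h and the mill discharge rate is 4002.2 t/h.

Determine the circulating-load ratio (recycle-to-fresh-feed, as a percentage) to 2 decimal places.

CL = 173.43 %

M = F + R at steady state, so:
R = M − F = 4002.2 − 1463.7 = 2538.5 t/h
CL = 100·R/F = 100·2538.5/1463.7 = 173.43 %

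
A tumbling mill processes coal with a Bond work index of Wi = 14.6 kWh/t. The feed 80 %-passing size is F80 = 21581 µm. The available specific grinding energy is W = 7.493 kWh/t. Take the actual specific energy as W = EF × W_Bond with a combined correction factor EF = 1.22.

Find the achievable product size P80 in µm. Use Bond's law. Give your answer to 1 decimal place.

P80 = 418.6 µm

W = 10 Wi / √P80 − 10 Wi / √F80
W_Bond = W / EF = 7.493 / 1.22 = 6.1418 kWh/t
P80^(−½) = W_Bond/(10 Wi) + F80^(−½)
  = 6.1418/(10·14.6) + 1/√21581 = 0.042067 + 0.006807 = 0.048874
P80 = (1/0.048874)² = 20.4607² = 418.64 µm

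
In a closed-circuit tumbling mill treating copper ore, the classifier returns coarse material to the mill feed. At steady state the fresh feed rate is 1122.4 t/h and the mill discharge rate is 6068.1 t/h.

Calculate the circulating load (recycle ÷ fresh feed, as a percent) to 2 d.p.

CL = 440.64 %

M = F + R at steady state, so:
R = M − F = 6068.1 − 1122.4 = 4945.7 t/h
CL = 100·R/F = 100·4945.7/1122.4 = 440.64 %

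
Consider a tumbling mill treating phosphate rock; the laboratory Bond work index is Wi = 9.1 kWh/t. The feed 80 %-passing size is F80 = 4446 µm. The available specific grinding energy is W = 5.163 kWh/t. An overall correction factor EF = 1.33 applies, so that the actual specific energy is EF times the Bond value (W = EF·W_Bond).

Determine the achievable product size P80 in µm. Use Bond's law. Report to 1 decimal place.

P80 = 300.8 µm

W_Bond = 10·Wi·(1/√P₈₀ − 1/√F₈₀)
W_Bond = W / EF = 5.163 / 1.33 = 3.8820 kWh/t
P80^-0.5 = F80^-0.5 + W_Bond/(10 Wi)
  = 3.8820/(10·9.1) + 1/√4446 = 0.042659 + 0.014997 = 0.057656
P80 = (1/0.057656)² = 17.3442² = 300.82 µm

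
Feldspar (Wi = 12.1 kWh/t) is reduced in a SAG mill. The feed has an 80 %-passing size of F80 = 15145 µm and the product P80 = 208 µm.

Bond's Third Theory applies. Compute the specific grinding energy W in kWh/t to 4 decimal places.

W = 7.4066 kWh/t

Bond:  W = 10 Wi (1/√P − 1/√F)
1/√208 = 0.069338;  1/√15145 = 0.008126
W = 10·12.1·(0.069338 − 0.008126) = 7.4066 kWh/t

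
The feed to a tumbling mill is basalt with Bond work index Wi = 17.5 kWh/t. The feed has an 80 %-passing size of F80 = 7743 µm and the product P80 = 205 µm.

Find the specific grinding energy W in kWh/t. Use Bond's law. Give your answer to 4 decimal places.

W = 10.2338 kWh/t

W = 10·Wi·[P80^(−½) − F80^(−½)]
1/√205 = 0.069843;  1/√7743 = 0.011364
W = 10·17.5·(0.069843 − 0.011364) = 10.2338 kWh/t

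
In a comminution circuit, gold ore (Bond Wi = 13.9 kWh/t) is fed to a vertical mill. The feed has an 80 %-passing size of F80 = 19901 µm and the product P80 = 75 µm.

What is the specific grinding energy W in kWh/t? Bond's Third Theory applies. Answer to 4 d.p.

W = 10·Wi·(P80^(-½) − F80^(-½))
1/√75 = 0.115470;  1/√19901 = 0.007089
W = 10·13.9·(0.115470 − 0.007089) = 15.0650 kWh/t

W = 15.0650 kWh/t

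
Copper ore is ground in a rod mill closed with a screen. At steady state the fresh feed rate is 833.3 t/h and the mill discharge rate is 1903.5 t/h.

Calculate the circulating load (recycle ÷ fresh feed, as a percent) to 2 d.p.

Discharge = new feed + return, hence
R = M − F = 1903.5 − 833.3 = 1070.2 t/h
CL = 100·R/F = 100·1070.2/833.3 = 128.43 %

CL = 128.43 %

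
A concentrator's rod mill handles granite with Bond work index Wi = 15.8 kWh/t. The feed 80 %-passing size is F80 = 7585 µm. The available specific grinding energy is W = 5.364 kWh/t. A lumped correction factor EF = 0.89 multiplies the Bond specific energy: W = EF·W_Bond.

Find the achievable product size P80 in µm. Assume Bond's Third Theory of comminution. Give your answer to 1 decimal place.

P80 = 406.0 µm

Bond: W = 10·Wi·(1/√P80 − 1/√F80)
W_Bond = W / EF = 5.364 / 0.89 = 6.0270 kWh/t
⇒ 1/√P80 = W_Bond/(10 Wi) + 1/√F80
  = 6.0270/(10·15.8) + 1/√7585 = 0.038145 + 0.011482 = 0.049627
P80 = (1/0.049627)² = 20.1501² = 406.03 µm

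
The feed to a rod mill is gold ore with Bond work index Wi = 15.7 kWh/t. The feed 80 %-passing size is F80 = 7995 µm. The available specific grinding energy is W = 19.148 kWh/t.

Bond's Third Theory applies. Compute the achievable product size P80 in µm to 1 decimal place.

P80 = 56.4 µm

W = 10 Wi (P80^-0.5 − F80^-0.5)
P80^-0.5 = F80^-0.5 + W/(10 Wi)
  = 19.1480/(10·15.7) + 1/√7995 = 0.121962 + 0.011184 = 0.133146
P80 = (1/0.133146)² = 7.5106² = 56.41 µm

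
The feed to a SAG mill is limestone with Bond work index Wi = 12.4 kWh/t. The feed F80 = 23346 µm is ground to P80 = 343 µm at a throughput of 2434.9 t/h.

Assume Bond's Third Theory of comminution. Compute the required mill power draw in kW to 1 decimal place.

W = 10 Wi (1/√P80 − 1/√F80)  [Bond]
W = 10·12.4·(1/√343 − 1/√23346) = 10·12.4·(0.047450) = 5.8838 kWh/t
Power = W × throughput = 5.8838 kWh/t × 2434.9 t/h = 14326.5 kW

P = 14326.5 kW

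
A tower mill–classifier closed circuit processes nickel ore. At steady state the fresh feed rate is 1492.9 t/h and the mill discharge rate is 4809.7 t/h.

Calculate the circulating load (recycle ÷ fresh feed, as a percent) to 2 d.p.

CL = 222.17 %

M = F + R at steady state, so:
R = M − F = 4809.7 − 1492.9 = 3316.8 t/h
CL = 100·R/F = 100·3316.8/1492.9 = 222.17 %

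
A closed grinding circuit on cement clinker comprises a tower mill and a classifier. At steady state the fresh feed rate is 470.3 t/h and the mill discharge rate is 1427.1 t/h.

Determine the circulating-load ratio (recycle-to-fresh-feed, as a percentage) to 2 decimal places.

CL = 203.44 %

Mill node: discharge = fresh + recycle.
R = M − F = 1427.1 − 470.3 = 956.8 t/h
CL = 100·R/F = 100·956.8/470.3 = 203.44 %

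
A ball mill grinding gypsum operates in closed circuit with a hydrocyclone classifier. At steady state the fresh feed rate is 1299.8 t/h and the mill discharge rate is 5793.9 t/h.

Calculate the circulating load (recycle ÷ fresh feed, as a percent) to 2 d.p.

CL = 345.75 %

Steady state: M = F + R.
R = M − F = 5793.9 − 1299.8 = 4494.1 t/h
CL = 100·R/F = 100·4494.1/1299.8 = 345.75 %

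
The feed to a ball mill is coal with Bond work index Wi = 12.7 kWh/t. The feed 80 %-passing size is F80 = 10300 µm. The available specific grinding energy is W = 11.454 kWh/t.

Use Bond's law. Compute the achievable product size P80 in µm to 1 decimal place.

W = 10 Wi (1/√P80 − 1/√F80)  [Bond]
1/√P80 = 1/√F80 + W/(10·Wi)
  = 11.4540/(10·12.7) + 1/√10300 = 0.090189 + 0.009853 = 0.100042
P80 = (1/0.100042)² = 9.9958² = 99.92 µm

P80 = 99.9 µm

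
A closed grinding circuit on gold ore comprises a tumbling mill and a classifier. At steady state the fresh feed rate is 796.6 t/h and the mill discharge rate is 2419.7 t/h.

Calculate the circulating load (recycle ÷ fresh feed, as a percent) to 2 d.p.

Mill node: discharge = fresh + recycle.
R = M − F = 2419.7 − 796.6 = 1623.1 t/h
CL = 100·R/F = 100·1623.1/796.6 = 203.75 %

CL = 203.75 %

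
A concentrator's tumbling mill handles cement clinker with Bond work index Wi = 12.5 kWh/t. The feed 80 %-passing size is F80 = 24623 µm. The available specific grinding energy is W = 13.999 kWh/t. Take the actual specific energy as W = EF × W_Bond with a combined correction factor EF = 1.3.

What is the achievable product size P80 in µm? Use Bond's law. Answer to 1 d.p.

W = 10·Wi·[P80^(−½) − F80^(−½)]
W_Bond = W / EF = 13.999 / 1.3 = 10.7685 kWh/t
P80^(−½) = W_Bond/(10 Wi) + F80^(−½)
  = 10.7685/(10·12.5) + 1/√24623 = 0.086148 + 0.006373 = 0.092520
P80 = (1/0.092520)² = 10.8084² = 116.82 µm

P80 = 116.8 µm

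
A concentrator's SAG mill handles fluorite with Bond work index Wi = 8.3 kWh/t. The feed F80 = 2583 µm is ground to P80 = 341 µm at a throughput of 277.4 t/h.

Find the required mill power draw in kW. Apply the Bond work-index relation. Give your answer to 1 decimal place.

P = 793.8 kW

Bond: W = 10·Wi·(1/√P80 − 1/√F80)
W = 10·8.3·(1/√341 − 1/√2583) = 10·8.3·(0.034477) = 2.8616 kWh/t
Mill draw = 2.8616 × 277.4 = 793.8 kW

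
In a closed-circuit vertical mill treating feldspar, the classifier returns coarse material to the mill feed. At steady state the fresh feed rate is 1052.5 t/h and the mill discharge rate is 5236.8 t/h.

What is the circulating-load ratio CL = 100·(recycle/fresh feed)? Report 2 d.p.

Mill node: discharge = fresh + recycle.
R = M − F = 5236.8 − 1052.5 = 4184.3 t/h
CL = 100·R/F = 100·4184.3/1052.5 = 397.56 %

CL = 397.56 %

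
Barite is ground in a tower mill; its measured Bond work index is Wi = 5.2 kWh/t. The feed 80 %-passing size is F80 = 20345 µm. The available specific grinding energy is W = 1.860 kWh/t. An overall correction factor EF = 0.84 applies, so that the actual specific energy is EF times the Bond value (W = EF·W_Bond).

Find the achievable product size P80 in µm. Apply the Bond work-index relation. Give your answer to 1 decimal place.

P80 = 406.6 µm

W_Bond = 10·Wi·(1/√P₈₀ − 1/√F₈₀)
W_Bond = W / EF = 1.860 / 0.84 = 2.2143 kWh/t
P80^(−½) = W_Bond/(10 Wi) + F80^(−½)
  = 2.2143/(10·5.2) + 1/√20345 = 0.042582 + 0.007011 = 0.049593
P80 = (1/0.049593)² = 20.1640² = 406.59 µm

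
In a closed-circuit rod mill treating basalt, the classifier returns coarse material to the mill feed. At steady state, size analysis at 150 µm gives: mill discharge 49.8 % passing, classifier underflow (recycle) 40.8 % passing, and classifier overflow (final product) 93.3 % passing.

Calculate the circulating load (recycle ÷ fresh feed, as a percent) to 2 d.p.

Balance %-passing 150 µm (r = R/F):
r = (o − d)/(d − u)
r = (93.3 − 49.8)/(49.8 − 40.8) = 43.5/9.0 = 4.8333
CL = 100·r = 483.33 %

CL = 483.33 %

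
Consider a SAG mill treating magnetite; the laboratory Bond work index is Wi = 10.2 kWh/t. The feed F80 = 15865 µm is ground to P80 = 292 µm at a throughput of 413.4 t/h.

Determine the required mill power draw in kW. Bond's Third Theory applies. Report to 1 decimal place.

P = 2132.9 kW

W = 10·Wi·[P80^(−½) − F80^(−½)]
W = 10·10.2·(1/√292 − 1/√15865) = 10·10.2·(0.050581) = 5.1593 kWh/t
P = W·T = 5.1593·413.4 = 2132.9 kW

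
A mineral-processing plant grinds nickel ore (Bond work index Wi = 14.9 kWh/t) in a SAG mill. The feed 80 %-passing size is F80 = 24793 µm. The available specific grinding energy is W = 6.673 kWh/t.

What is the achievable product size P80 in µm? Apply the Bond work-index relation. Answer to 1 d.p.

P80 = 382.4 µm

W = 10·Wi·(P80^(-½) − F80^(-½))
1/√P80 = 1/√F80 + W/(10·Wi)
  = 6.6730/(10·14.9) + 1/√24793 = 0.044785 + 0.006351 = 0.051136
P80 = (1/0.051136)² = 19.5556² = 382.42 µm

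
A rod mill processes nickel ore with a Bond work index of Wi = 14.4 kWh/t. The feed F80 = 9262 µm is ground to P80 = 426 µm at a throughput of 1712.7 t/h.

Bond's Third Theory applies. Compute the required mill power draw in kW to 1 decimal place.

Bond:  W = 10 Wi (1/√P − 1/√F)
W = 10·14.4·(1/√426 − 1/√9262) = 10·14.4·(0.038059) = 5.4806 kWh/t
P_mill = W·ṁ = 5.4806·1712.7 = 9386.5 kW

P = 9386.5 kW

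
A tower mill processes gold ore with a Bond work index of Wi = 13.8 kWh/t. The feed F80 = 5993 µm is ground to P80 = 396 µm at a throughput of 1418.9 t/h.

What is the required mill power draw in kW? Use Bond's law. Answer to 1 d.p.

W = 10 Wi (P80^-0.5 − F80^-0.5)
W = 10·13.8·(1/√396 − 1/√5993) = 10·13.8·(0.037334) = 5.1521 kWh/t
Power = W × throughput = 5.1521 kWh/t × 1418.9 t/h = 7310.4 kW

P = 7310.4 kW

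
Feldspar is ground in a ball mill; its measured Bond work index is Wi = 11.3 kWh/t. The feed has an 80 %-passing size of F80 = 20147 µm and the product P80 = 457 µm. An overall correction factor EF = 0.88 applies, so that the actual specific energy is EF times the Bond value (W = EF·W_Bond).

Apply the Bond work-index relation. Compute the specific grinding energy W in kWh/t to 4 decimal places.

W = 10·Wi·(P80^(-½) − F80^(-½))
1/√457 = 0.046778;  1/√20147 = 0.007045
W = 10·11.3·(0.046778 − 0.007045) = 4.4898 kWh/t
W_actual = 0.88 × 4.4898 = 3.9510 kWh/t

W = 3.9510 kWh/t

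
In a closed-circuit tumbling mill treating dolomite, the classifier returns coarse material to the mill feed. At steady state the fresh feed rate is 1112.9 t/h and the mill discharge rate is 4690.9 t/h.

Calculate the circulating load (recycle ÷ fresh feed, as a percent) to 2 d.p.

Steady state: M = F + R.
R = M − F = 4690.9 − 1112.9 = 3578.0 t/h
CL = 100·R/F = 100·3578.0/1112.9 = 321.50 %

CL = 321.50 %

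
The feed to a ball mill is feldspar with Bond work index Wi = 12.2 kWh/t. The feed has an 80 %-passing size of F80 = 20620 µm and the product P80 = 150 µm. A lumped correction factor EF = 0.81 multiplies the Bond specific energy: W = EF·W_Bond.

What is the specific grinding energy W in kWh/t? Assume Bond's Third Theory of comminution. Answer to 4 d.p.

W = 7.3804 kWh/t

W = 10·Wi·(P80^(-½) − F80^(-½))
1/√150 = 0.081650;  1/√20620 = 0.006964
W = 10·12.2·(0.081650 − 0.006964) = 9.1117 kWh/t
W_actual = 0.81 × 9.1117 = 7.3804 kWh/t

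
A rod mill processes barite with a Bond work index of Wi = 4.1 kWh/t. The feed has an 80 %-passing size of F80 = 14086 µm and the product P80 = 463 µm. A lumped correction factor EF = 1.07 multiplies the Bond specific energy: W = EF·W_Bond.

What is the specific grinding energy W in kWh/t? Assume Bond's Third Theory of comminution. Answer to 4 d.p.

W = 10 Wi (1/√P80 − 1/√F80)  [Bond]
1/√463 = 0.046474;  1/√14086 = 0.008426
W = 10·4.1·(0.046474 − 0.008426) = 1.5600 kWh/t
W_actual = 1.07 × 1.5600 = 1.6692 kWh/t

W = 1.6692 kWh/t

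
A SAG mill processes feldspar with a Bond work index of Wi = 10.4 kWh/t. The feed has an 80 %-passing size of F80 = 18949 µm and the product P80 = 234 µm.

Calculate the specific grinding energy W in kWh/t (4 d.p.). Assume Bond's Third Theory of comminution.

Bond:  W = 10 Wi (1/√P − 1/√F)
1/√234 = 0.065372;  1/√18949 = 0.007265
W = 10·10.4·(0.065372 − 0.007265) = 6.0432 kWh/t

W = 6.0432 kWh/t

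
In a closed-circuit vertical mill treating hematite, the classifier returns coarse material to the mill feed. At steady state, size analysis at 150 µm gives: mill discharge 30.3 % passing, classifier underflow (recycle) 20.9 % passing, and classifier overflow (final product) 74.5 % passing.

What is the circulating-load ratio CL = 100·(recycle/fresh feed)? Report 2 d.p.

Balance %-passing 150 µm (r = R/F):
(1+r)·d = r·u + o ⇒ r = (o−d)/(d−u)
r = (74.5 − 30.3)/(30.3 − 20.9) = 44.2/9.4 = 4.7021
CL = 100·r = 470.21 %

CL = 470.21 %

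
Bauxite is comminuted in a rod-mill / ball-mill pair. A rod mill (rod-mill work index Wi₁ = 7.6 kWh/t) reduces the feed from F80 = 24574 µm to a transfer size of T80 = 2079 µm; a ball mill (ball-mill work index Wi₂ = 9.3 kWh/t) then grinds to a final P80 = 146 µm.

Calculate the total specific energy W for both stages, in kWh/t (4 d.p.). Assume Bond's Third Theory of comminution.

Bond: W = 10·Wi·(1/√P80 − 1/√F80)
Stage 1 (24574→2079 µm, Wi₁=7.6): W₁ = 10·7.6·(0.021932 − 0.006379) = 1.1820 kWh/t
Stage 2 (2079→146 µm, Wi₂=9.3): W₂ = 10·9.3·(0.082761 − 0.021932) = 5.6571 kWh/t
W = W₁ + W₂ = 1.1820 + 5.6571 = 6.8391 kWh/t

W = 6.8391 kWh/t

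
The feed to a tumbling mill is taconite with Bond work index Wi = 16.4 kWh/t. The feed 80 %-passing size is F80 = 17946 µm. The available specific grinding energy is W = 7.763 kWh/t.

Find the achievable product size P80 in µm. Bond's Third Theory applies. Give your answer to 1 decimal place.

W = 10·Wi·(P80^(-½) − F80^(-½))
1/√P80 = 1/√F80 + W/(10·Wi)
  = 7.7630/(10·16.4) + 1/√17946 = 0.047335 + 0.007465 = 0.054800
P80 = (1/0.054800)² = 18.2481² = 332.99 µm

P80 = 333.0 µm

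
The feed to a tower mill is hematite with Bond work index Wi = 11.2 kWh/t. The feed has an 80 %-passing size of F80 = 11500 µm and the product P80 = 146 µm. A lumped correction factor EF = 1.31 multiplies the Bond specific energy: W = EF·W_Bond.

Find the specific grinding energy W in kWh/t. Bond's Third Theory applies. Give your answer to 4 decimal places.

Bond:  W = 10 Wi (1/√P − 1/√F)
1/√146 = 0.082761;  1/√11500 = 0.009325
W = 10·11.2·(0.082761 − 0.009325) = 8.2248 kWh/t
W_actual = 1.31 × 8.2248 = 10.7745 kWh/t

W = 10.7745 kWh/t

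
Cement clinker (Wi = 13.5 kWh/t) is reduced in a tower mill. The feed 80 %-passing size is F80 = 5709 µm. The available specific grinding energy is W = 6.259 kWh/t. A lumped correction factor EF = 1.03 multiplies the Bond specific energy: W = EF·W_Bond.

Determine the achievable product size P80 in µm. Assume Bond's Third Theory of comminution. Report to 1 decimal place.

P80 = 294.7 µm

W_Bond = 10·Wi·(1/√P₈₀ − 1/√F₈₀)
W_Bond = W / EF = 6.259 / 1.03 = 6.0767 kWh/t
P80^-0.5 = F80^-0.5 + W_Bond/(10 Wi)
  = 6.0767/(10·13.5) + 1/√5709 = 0.045013 + 0.013235 = 0.058247
P80 = (1/0.058247)² = 17.1681² = 294.74 µm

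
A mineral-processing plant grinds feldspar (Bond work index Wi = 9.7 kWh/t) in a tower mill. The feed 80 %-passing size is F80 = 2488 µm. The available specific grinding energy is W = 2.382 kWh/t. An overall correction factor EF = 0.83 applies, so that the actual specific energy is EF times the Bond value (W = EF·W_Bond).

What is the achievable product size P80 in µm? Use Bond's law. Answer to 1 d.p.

Bond:  W = 10 Wi (1/√P − 1/√F)
W_Bond = W / EF = 2.382 / 0.83 = 2.8699 kWh/t
P80^(−½) = W_Bond/(10 Wi) + F80^(−½)
  = 2.8699/(10·9.7) + 1/√2488 = 0.029586 + 0.020048 = 0.049635
P80 = (1/0.049635)² = 20.1473² = 405.91 µm

P80 = 405.9 µm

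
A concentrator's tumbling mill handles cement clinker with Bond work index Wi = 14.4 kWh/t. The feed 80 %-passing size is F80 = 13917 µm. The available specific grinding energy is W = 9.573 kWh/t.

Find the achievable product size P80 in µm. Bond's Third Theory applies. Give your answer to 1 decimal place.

P80 = 178.0 µm

Bond:  W = 10 Wi (1/√P − 1/√F)
1/√P80 = 1/√F80 + W/(10·Wi)
  = 9.5730/(10·14.4) + 1/√13917 = 0.066479 + 0.008477 = 0.074956
P80 = (1/0.074956)² = 13.3412² = 177.99 µm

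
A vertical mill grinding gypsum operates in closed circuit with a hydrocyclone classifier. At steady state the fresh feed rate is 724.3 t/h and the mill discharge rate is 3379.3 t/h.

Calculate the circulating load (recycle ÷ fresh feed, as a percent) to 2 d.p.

Discharge = new feed + return, hence
R = M − F = 3379.3 − 724.3 = 2655.0 t/h
CL = 100·R/F = 100·2655.0/724.3 = 366.56 %

CL = 366.56 %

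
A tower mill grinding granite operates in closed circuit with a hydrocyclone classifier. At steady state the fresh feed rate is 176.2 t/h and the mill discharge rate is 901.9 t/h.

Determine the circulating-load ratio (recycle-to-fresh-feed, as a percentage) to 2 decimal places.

CL = 411.86 %

M = F + R at steady state, so:
R = M − F = 901.9 − 176.2 = 725.7 t/h
CL = 100·R/F = 100·725.7/176.2 = 411.86 %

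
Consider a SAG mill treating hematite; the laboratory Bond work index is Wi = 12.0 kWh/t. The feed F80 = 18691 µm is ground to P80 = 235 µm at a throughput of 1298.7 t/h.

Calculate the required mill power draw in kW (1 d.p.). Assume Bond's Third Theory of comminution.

P = 9026.2 kW

W = 10 Wi (P80^-0.5 − F80^-0.5)
W = 10·12.0·(1/√235 − 1/√18691) = 10·12.0·(0.057918) = 6.9502 kWh/t
Power = W × throughput = 6.9502 kWh/t × 1298.7 t/h = 9026.2 kW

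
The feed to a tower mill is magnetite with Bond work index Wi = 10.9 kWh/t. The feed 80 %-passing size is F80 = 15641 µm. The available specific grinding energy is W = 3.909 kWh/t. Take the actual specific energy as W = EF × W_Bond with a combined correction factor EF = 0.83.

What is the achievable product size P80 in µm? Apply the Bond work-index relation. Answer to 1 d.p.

W_Bond = 10·Wi·(1/√P₈₀ − 1/√F₈₀)
W_Bond = W / EF = 3.909 / 0.83 = 4.7096 kWh/t
⇒ 1/√P80 = W_Bond/(10 Wi) + 1/√F80
  = 4.7096/(10·10.9) + 1/√15641 = 0.043208 + 0.007996 = 0.051204
P80 = (1/0.051204)² = 19.5299² = 381.42 µm

P80 = 381.4 µm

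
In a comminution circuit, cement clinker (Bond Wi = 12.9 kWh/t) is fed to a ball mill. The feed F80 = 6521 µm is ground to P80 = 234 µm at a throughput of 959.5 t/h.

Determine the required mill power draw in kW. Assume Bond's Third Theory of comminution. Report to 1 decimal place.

Bond: W = 10·Wi·(1/√P80 − 1/√F80)
W = 10·12.9·(1/√234 − 1/√6521) = 10·12.9·(0.052989) = 6.8355 kWh/t
Power = W × throughput = 6.8355 kWh/t × 959.5 t/h = 6558.7 kW

P = 6558.7 kW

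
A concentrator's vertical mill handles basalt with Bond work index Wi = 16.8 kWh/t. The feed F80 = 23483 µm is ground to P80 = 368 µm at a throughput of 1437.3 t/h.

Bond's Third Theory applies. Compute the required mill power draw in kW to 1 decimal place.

P = 11011.6 kW

W = 10·Wi·(P80^(-½) − F80^(-½))
W = 10·16.8·(1/√368 − 1/√23483) = 10·16.8·(0.045603) = 7.6613 kWh/t
Power = W × throughput = 7.6613 kWh/t × 1437.3 t/h = 11011.6 kW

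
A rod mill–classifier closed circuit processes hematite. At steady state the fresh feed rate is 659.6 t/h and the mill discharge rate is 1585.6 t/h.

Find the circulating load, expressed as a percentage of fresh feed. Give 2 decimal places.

CL = 140.39 %

Steady state: M = F + R.
R = M − F = 1585.6 − 659.6 = 926.0 t/h
CL = 100·R/F = 100·926.0/659.6 = 140.39 %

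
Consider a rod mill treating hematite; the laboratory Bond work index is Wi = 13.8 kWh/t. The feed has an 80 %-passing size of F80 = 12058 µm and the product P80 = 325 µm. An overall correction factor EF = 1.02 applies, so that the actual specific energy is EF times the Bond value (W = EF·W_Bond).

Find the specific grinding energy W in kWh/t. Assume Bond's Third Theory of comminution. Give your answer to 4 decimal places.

W = 10·Wi·[P80^(−½) − F80^(−½)]
1/√325 = 0.055470;  1/√12058 = 0.009107
W = 10·13.8·(0.055470 − 0.009107) = 6.3981 kWh/t
Corrected W = EF·W_Bond = 1.02·6.3981 = 6.5261 kWh/t

W = 6.5261 kWh/t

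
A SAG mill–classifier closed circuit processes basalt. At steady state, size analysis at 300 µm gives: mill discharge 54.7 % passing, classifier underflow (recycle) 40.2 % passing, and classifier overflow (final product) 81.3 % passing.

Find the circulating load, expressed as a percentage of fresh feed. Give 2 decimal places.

Let r = R/F. Size balance at 300 µm:
(1+r)·d = r·u + o ⇒ r = (o−d)/(d−u)
r = (81.3 − 54.7)/(54.7 − 40.2) = 26.6/14.5 = 1.8345
CL = 100·r = 183.45 %

CL = 183.45 %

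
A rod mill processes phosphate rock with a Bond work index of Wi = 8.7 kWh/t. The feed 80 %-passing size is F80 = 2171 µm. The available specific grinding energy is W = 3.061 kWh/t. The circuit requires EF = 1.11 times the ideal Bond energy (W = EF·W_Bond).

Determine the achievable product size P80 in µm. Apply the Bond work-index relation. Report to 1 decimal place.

W = 10 Wi (P80^-0.5 − F80^-0.5)
W_Bond = W / EF = 3.061 / 1.11 = 2.7577 kWh/t
P80^-0.5 = F80^-0.5 + W_Bond/(10 Wi)
  = 2.7577/(10·8.7) + 1/√2171 = 0.031697 + 0.021462 = 0.053159
P80 = (1/0.053159)² = 18.8114² = 353.87 µm

P80 = 353.9 µm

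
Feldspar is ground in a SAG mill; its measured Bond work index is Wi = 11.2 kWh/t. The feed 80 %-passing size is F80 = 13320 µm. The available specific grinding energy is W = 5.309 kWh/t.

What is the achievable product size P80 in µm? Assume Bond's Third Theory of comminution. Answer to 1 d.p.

W_Bond = 10·Wi·(1/√P₈₀ − 1/√F₈₀)
P80^(−½) = W/(10 Wi) + F80^(−½)
  = 5.3090/(10·11.2) + 1/√13320 = 0.047402 + 0.008665 = 0.056066
P80 = (1/0.056066)² = 17.8360² = 318.12 µm

P80 = 318.1 µm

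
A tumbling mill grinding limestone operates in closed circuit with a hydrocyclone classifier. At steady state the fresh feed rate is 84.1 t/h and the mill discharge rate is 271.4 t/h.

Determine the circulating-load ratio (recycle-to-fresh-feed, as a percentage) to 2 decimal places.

Discharge = new feed + return, hence
R = M − F = 271.4 − 84.1 = 187.3 t/h
CL = 100·R/F = 100·187.3/84.1 = 222.71 %

CL = 222.71 %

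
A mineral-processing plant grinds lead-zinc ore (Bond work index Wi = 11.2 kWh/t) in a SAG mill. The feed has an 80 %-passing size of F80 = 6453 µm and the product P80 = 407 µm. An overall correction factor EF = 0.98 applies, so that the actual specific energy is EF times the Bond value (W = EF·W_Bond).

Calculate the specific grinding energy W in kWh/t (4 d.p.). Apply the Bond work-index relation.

W = 10 Wi (1/√P80 − 1/√F80)  [Bond]
1/√407 = 0.049568;  1/√6453 = 0.012449
W = 10·11.2·(0.049568 − 0.012449) = 4.1574 kWh/t
Apply correction: 4.1574 × 0.98 = 4.0742 kWh/t

W = 4.0742 kWh/t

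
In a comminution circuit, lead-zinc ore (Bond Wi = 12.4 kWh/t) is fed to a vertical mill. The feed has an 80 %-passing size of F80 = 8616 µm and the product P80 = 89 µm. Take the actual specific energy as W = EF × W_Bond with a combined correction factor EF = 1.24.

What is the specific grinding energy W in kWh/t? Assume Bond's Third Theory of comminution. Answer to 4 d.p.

W = 14.6420 kWh/t

W = 10·Wi·[P80^(−½) − F80^(−½)]
1/√89 = 0.106000;  1/√8616 = 0.010773
W = 10·12.4·(0.106000 − 0.010773) = 11.8081 kWh/t
Corrected W = EF·W_Bond = 1.24·11.8081 = 14.6420 kWh/t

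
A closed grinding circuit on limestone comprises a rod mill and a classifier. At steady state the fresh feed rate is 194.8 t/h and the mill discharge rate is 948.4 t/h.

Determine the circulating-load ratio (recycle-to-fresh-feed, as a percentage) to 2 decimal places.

Discharge = new feed + return, hence
R = M − F = 948.4 − 194.8 = 753.6 t/h
CL = 100·R/F = 100·753.6/194.8 = 386.86 %

CL = 386.86 %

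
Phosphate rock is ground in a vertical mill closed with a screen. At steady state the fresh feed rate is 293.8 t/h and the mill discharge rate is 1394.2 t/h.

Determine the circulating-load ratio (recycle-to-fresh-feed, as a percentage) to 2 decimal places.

CL = 374.54 %

M = F + R at steady state, so:
R = M − F = 1394.2 − 293.8 = 1100.4 t/h
CL = 100·R/F = 100·1100.4/293.8 = 374.54 %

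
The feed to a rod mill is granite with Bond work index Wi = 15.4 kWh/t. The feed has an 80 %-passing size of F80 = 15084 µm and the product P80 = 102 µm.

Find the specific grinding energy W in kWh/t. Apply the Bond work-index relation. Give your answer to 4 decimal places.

W = 13.9944 kWh/t

Bond: W = 10·Wi·(1/√P80 − 1/√F80)
1/√102 = 0.099015;  1/√15084 = 0.008142
W = 10·15.4·(0.099015 − 0.008142) = 13.9944 kWh/t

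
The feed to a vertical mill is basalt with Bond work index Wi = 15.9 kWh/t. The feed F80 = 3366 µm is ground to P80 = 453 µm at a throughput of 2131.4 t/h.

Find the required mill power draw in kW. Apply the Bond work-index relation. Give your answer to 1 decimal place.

P = 10081.3 kW

W = 10 Wi (1/√P80 − 1/√F80)  [Bond]
W = 10·15.9·(1/√453 − 1/√3366) = 10·15.9·(0.029748) = 4.7299 kWh/t
P = W·T = 4.7299·2131.4 = 10081.3 kW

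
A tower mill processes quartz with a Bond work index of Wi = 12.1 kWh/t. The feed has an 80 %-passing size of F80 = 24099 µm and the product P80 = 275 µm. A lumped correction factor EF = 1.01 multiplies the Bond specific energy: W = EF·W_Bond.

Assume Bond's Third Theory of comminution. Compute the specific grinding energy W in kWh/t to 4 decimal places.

W = 10 Wi (1/√P80 − 1/√F80)  [Bond]
1/√275 = 0.060302;  1/√24099 = 0.006442
W = 10·12.1·(0.060302 − 0.006442) = 6.5171 kWh/t
Corrected W = EF·W_Bond = 1.01·6.5171 = 6.5823 kWh/t

W = 6.5823 kWh/t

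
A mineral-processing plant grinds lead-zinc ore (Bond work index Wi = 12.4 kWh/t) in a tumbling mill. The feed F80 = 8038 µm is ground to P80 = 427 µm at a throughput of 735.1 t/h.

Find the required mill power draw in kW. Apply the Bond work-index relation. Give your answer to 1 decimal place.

P = 3394.5 kW

W = 10 Wi / √P80 − 10 Wi / √F80
W = 10·12.4·(1/√427 − 1/√8038) = 10·12.4·(0.037240) = 4.6177 kWh/t
Power = W × throughput = 4.6177 kWh/t × 735.1 t/h = 3394.5 kW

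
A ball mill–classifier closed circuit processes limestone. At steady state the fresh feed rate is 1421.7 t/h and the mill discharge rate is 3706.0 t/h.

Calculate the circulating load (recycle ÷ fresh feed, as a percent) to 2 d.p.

Steady state: M = F + R.
R = M − F = 3706.0 − 1421.7 = 2284.3 t/h
CL = 100·R/F = 100·2284.3/1421.7 = 160.67 %

CL = 160.67 %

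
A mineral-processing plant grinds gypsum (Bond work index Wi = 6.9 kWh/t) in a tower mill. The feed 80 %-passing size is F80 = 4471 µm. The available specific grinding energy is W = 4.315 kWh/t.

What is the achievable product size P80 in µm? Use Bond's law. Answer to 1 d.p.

P80 = 166.5 µm

W_Bond = 10·Wi·(1/√P₈₀ − 1/√F₈₀)
⇒ 1/√P80 = W/(10·Wi) + 1/√F80
  = 4.3150/(10·6.9) + 1/√4471 = 0.062536 + 0.014955 = 0.077492
P80 = (1/0.077492)² = 12.9046² = 166.53 µm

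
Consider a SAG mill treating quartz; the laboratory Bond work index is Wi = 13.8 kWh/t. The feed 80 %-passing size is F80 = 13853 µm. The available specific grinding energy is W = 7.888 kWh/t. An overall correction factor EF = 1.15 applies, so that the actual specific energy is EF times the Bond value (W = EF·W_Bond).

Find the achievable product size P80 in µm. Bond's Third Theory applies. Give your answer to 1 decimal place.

W = 10 Wi / √P80 − 10 Wi / √F80
W_Bond = W / EF = 7.888 / 1.15 = 6.8591 kWh/t
⇒ 1/√P80 = W_Bond/(10 Wi) + 1/√F80
  = 6.8591/(10·13.8) + 1/√13853 = 0.049704 + 0.008496 = 0.058200
P80 = (1/0.058200)² = 17.1821² = 295.22 µm

P80 = 295.2 µm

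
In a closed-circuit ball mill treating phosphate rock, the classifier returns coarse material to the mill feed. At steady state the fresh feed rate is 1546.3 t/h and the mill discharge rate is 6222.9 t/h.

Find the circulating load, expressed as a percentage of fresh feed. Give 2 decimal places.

CL = 302.44 %

Steady state: M = F + R.
R = M − F = 6222.9 − 1546.3 = 4676.6 t/h
CL = 100·R/F = 100·4676.6/1546.3 = 302.44 %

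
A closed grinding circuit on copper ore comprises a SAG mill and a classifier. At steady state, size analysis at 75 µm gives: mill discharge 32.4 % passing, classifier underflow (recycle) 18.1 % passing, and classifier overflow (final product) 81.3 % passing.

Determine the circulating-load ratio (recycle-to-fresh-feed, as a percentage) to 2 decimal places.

CL = 341.96 %

Mass balance on the −75 µm fraction:
d + r·d = r·u + o → r(d−u) = o−d
r = (81.3 − 32.4)/(32.4 − 18.1) = 48.9/14.3 = 3.4196
CL = 100·r = 341.96 %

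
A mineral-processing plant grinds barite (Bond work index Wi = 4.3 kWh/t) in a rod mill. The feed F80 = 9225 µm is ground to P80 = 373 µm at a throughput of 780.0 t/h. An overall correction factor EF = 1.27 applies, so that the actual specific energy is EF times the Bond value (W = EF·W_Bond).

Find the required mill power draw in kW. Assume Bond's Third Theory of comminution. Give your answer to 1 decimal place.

P = 1762.0 kW

Bond: W = 10·Wi·(1/√P80 − 1/√F80)
W = 10·4.3·(1/√373 − 1/√9225) = 10·4.3·(0.041366) = 1.7788 kWh/t
With EF = 1.27: W = 1.7788·1.27 = 2.2590 kWh/t
Power = W × throughput = 2.2590 kWh/t × 780.0 t/h = 1762.0 kW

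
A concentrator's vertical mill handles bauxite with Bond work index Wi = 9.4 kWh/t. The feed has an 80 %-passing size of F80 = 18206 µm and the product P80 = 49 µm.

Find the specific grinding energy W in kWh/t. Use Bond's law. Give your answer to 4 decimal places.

W = 12.7319 kWh/t

W = 10 Wi (1/√P80 − 1/√F80)  [Bond]
1/√49 = 0.142857;  1/√18206 = 0.007411
W = 10·9.4·(0.142857 − 0.007411) = 12.7319 kWh/t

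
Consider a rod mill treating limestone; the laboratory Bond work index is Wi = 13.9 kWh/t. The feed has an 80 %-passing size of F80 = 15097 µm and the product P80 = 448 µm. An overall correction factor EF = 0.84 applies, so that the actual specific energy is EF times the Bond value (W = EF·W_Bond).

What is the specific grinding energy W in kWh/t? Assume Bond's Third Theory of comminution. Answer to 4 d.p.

W = 4.5661 kWh/t

W = 10·Wi·[P80^(−½) − F80^(−½)]
1/√448 = 0.047246;  1/√15097 = 0.008139
W = 10·13.9·(0.047246 − 0.008139) = 5.4359 kWh/t
Corrected W = EF·W_Bond = 0.84·5.4359 = 4.5661 kWh/t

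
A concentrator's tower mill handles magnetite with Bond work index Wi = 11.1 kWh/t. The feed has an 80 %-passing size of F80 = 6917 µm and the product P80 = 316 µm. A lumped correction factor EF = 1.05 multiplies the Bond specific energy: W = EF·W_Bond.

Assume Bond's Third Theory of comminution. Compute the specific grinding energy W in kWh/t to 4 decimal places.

W = 5.1551 kWh/t

W = 10 Wi (P80^-0.5 − F80^-0.5)
1/√316 = 0.056254;  1/√6917 = 0.012024
W = 10·11.1·(0.056254 − 0.012024) = 4.9096 kWh/t
Apply correction: 4.9096 × 1.05 = 5.1551 kWh/t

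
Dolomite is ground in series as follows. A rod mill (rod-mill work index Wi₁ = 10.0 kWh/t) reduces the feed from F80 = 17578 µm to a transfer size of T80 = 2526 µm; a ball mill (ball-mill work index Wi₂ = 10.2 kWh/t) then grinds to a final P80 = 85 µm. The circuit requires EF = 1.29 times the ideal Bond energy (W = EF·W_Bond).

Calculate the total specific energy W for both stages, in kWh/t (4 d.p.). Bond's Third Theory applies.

W = 13.2475 kWh/t

W = 10·Wi·[P80^(−½) − F80^(−½)]
Stage 1 (17578→2526 µm, Wi₁=10.0): W₁ = 10·10.0·(0.019897 − 0.007542) = 1.2354 kWh/t
Stage 2 (2526→85 µm, Wi₂=10.2): W₂ = 10·10.2·(0.108465 − 0.019897) = 9.0340 kWh/t
W = W₁ + W₂ = 1.2354 + 9.0340 = 10.2694 kWh/t
Apply correction: 10.2694 × 1.29 = 13.2475 kWh/t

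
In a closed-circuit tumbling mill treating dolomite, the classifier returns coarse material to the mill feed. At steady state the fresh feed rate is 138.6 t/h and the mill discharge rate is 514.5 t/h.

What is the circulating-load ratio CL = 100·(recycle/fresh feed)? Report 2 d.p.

M = F + R at steady state, so:
R = M − F = 514.5 − 138.6 = 375.9 t/h
CL = 100·R/F = 100·375.9/138.6 = 271.21 %

CL = 271.21 %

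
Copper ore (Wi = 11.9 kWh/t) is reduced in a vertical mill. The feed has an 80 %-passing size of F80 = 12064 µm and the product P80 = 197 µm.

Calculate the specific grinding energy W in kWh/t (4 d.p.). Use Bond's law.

W = 10 Wi / √P80 − 10 Wi / √F80
1/√197 = 0.071247;  1/√12064 = 0.009104
W = 10·11.9·(0.071247 − 0.009104) = 7.3950 kWh/t

W = 7.3950 kWh/t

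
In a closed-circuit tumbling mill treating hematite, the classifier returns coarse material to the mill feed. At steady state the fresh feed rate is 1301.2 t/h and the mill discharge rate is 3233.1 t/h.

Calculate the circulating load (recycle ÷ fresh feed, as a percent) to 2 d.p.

CL = 148.47 %

Steady state: M = F + R.
R = M − F = 3233.1 − 1301.2 = 1931.9 t/h
CL = 100·R/F = 100·1931.9/1301.2 = 148.47 %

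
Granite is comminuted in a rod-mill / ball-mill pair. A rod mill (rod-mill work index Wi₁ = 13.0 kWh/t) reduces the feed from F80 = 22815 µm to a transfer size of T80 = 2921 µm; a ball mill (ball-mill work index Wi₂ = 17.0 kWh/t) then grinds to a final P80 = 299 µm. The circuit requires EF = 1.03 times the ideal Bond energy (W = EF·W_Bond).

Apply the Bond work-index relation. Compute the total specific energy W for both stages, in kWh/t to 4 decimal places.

W = 10 Wi (1/√P80 − 1/√F80)  [Bond]
Stage 1 (22815→2921 µm, Wi₁=13.0): W₁ = 10·13.0·(0.018503 − 0.006620) = 1.5447 kWh/t
Stage 2 (2921→299 µm, Wi₂=17.0): W₂ = 10·17.0·(0.057831 − 0.018503) = 6.6859 kWh/t
W = W₁ + W₂ = 1.5447 + 6.6859 = 8.2306 kWh/t
W_actual = 1.03 × 8.2306 = 8.4775 kWh/t

W = 8.4775 kWh/t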